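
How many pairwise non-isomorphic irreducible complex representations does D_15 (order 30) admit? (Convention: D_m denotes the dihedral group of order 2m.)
9

The number of irreducible complex representations of a finite group equals its number of conjugacy classes. D_15 has 9 conjugacy classes ((n+3)/2 for n odd), so D_15 (order 30) has exactly 9 irreducible complex representations.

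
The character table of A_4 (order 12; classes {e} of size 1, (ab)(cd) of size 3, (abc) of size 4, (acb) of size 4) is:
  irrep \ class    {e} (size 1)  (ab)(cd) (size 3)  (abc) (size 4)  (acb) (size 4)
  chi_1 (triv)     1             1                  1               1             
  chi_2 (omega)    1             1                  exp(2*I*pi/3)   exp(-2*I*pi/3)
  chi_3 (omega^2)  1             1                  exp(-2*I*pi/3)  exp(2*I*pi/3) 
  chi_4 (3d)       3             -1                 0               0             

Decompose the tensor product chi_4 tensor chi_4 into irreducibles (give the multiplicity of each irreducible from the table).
chi_4 tensor chi_4 = chi_1 + chi_2 + chi_3 + 2*chi_4 (all other irreducibles have multiplicity 0).

Details: The character of a tensor product is the pointwise product (chi_4 * chi_4)(C) = chi_4(C) * chi_4(C):
  {e}: (3)*(3), (ab)(cd): (-1)*(-1), (abc): (0)*(0), (acb): (0)*(0)
so (chi_4 * chi_4) takes values
  {e} -> 9, (ab)(cd) -> 1, (abc) -> 0, (acb) -> 0.
Now take the inner product of this character with each irreducible chi from the table, <chi_4*chi_4, chi> = (1/12) sum_C |C| (chi_4*chi_4)(C) conj(chi(C)):
  <chi_4*chi_4, chi_1> = (1/12)[1*(9)*conj(1) + 3*(1)*conj(1) + 4*(0)*conj(1) + 4*(0)*conj(1)]
      = (1/12)[(9) + (3) + (0) + (0)] = 12/12 = 1
  <chi_4*chi_4, chi_2> = (1/12)[1*(9)*conj(1) + 3*(1)*conj(1) + 4*(0)*conj(exp(2*I*pi/3)) + 4*(0)*conj(exp(-2*I*pi/3))]
      = (1/12)[(9) + (3) + (0) + (0)] = 12/12 = 1
  <chi_4*chi_4, chi_3> = (1/12)[1*(9)*conj(1) + 3*(1)*conj(1) + 4*(0)*conj(exp(-2*I*pi/3)) + 4*(0)*conj(exp(2*I*pi/3))]
      = (1/12)[(9) + (3) + (0) + (0)] = 12/12 = 1
  <chi_4*chi_4, chi_4> = (1/12)[1*(9)*conj(3) + 3*(1)*conj(-1) + 4*(0)*conj(0) + 4*(0)*conj(0)]
      = (1/12)[(27) + (-3) + (0) + (0)] = 24/12 = 2
(Exp terms are combined using exp(i*s)*conj(exp(i*t)) = exp(i*(s-t)), and sums of them are collapsed using the identity that for every m > 1 the m distinct m-th roots of unity sum to 0, e.g. 1 + exp(2*I*pi/3) + exp(-2*I*pi/3) = 0.)
Hence the multiplicities are chi_1: 1, chi_2: 1, chi_3: 1, chi_4: 2. Dimension check: dim(chi_4)*dim(chi_4) = 3*3 = 9 and sum (mult * dim) = 1*1 + 1*1 + 1*1 + 2*3 = 9.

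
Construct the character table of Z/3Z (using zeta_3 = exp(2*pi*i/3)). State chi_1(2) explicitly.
Character table of Z/3Z (irreps indexed chi_0,...,chi_2 with chi_k(m) = zeta_3^(k*m), zeta_3 = exp(2*pi*i/3)):
  irrep \ class  {0} (size 1)  {1} (size 1)    {2} (size 1)  
  chi_0          1             1               1             
  chi_1          1             exp(2*I*pi/3)   exp(-2*I*pi/3)
  chi_2          1             exp(-2*I*pi/3)  exp(2*I*pi/3) 

Spot check: chi_1(2) = zeta_3^(1*2) = zeta_3^2 = exp(-2*I*pi/3).

Justification: Z/3Z is abelian, so all 3 irreducible complex representations are 1-dimensional. They are given by chi_k(m) = zeta_3^(k*m) for k = 0,...,2. Row orthogonality: sum_m chi_k(m) conj(chi_l(m)) = 3 * [k = l].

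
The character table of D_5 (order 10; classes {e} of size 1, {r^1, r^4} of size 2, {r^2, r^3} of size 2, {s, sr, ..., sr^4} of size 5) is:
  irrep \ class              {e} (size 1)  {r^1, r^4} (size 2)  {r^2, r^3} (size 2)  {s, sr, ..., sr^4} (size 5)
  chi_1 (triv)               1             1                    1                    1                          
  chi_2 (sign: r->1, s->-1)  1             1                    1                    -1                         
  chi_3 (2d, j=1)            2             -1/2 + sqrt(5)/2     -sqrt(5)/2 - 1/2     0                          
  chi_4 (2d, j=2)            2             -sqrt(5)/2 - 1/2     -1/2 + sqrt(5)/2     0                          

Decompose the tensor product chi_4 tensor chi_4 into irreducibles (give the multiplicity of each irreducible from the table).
chi_4 tensor chi_4 = chi_1 + chi_2 + chi_3 (all other irreducibles have multiplicity 0).

Why: The character of a tensor product is the pointwise product (chi_4 * chi_4)(C) = chi_4(C) * chi_4(C):
  {e}: (2)*(2), {r^1, r^4}: (-sqrt(5)/2 - 1/2)*(-sqrt(5)/2 - 1/2), {r^2, r^3}: (-1/2 + sqrt(5)/2)*(-1/2 + sqrt(5)/2), {s, sr, ..., sr^4}: (0)*(0)
so (chi_4 * chi_4) takes values
  {e} -> 4, {r^1, r^4} -> sqrt(5)/2 + 3/2, {r^2, r^3} -> 3/2 - sqrt(5)/2, {s, sr, ..., sr^4} -> 0.
Now take the inner product of this character with each irreducible chi from the table, <chi_4*chi_4, chi> = (1/10) sum_C |C| (chi_4*chi_4)(C) conj(chi(C)):
  <chi_4*chi_4, chi_1> = (1/10)[1*(4)*conj(1) + 2*(sqrt(5)/2 + 3/2)*conj(1) + 2*(3/2 - sqrt(5)/2)*conj(1) + 5*(0)*conj(1)]
      = (1/10)[(4) + (sqrt(5) + 3) + (3 - sqrt(5)) + (0)] = 10/10 = 1
  <chi_4*chi_4, chi_2> = (1/10)[1*(4)*conj(1) + 2*(sqrt(5)/2 + 3/2)*conj(1) + 2*(3/2 - sqrt(5)/2)*conj(1) + 5*(0)*conj(-1)]
      = (1/10)[(4) + (sqrt(5) + 3) + (3 - sqrt(5)) + (0)] = 10/10 = 1
  <chi_4*chi_4, chi_3> = (1/10)[1*(4)*conj(2) + 2*(sqrt(5)/2 + 3/2)*conj(-1/2 + sqrt(5)/2) + 2*(3/2 - sqrt(5)/2)*conj(-sqrt(5)/2 - 1/2) + 5*(0)*conj(0)]
      = (1/10)[(8) + (1 + sqrt(5)) + (1 - sqrt(5)) + (0)] = 10/10 = 1
  <chi_4*chi_4, chi_4> = (1/10)[1*(4)*conj(2) + 2*(sqrt(5)/2 + 3/2)*conj(-sqrt(5)/2 - 1/2) + 2*(3/2 - sqrt(5)/2)*conj(-1/2 + sqrt(5)/2) + 5*(0)*conj(0)]
      = (1/10)[(8) + (-2*sqrt(5) - 4) + (-4 + 2*sqrt(5)) + (0)] = 0/10 = 0
Hence the multiplicities are chi_1: 1, chi_2: 1, chi_3: 1. Dimension check: dim(chi_4)*dim(chi_4) = 2*2 = 4 and sum (mult * dim) = 1*1 + 1*1 + 1*2 = 4.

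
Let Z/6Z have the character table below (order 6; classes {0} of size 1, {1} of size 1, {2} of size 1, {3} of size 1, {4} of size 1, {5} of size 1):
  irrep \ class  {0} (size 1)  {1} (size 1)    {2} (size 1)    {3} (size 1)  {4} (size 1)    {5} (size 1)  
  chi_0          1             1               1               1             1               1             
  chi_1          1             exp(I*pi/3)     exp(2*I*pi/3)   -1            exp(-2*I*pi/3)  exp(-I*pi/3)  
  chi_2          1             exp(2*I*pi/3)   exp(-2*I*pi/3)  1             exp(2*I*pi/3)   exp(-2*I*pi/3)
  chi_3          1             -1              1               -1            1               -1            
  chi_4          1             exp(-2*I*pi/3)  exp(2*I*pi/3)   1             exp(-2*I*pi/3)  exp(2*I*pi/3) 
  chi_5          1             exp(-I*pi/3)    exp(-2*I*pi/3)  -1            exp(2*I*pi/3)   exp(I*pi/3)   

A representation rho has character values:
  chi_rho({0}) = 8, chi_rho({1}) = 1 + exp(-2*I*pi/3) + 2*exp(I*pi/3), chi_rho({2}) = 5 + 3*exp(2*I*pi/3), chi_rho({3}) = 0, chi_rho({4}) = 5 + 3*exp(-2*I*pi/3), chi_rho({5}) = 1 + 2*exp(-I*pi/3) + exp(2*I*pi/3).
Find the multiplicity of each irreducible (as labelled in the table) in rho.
Multiplicities: chi_0: 3, chi_1: 2, chi_2: 0, chi_3: 2, chi_4: 1, chi_5: 0.

Explanation: Use <chi_rho, chi> = (1/|G|) sum_C |C| * chi_rho(C) * conj(chi(C)) with |G| = 6 for each irreducible chi in the table:
  <chi_rho, chi_0> = (1/6)[1*(8)*conj(1) + 1*(1 + exp(-2*I*pi/3) + 2*exp(I*pi/3))*conj(1) + 1*(5 + 3*exp(2*I*pi/3))*conj(1) + 1*(0)*conj(1) + 1*(5 + 3*exp(-2*I*pi/3))*conj(1) + 1*(1 + 2*exp(-I*pi/3) + exp(2*I*pi/3))*conj(1)]
      = (1/6)[(8) + (1 + exp(-2*I*pi/3) + 2*exp(I*pi/3)) + (5 + 3*exp(2*I*pi/3)) + (0) + (5 + 3*exp(-2*I*pi/3)) + (1 + 2*exp(-I*pi/3) + exp(2*I*pi/3))] = 18/6 = 3
  <chi_rho, chi_1> = (1/6)[1*(8)*conj(1) + 1*(1 + exp(-2*I*pi/3) + 2*exp(I*pi/3))*conj(exp(I*pi/3)) + 1*(5 + 3*exp(2*I*pi/3))*conj(exp(2*I*pi/3)) + 1*(0)*conj(-1) + 1*(5 + 3*exp(-2*I*pi/3))*conj(exp(-2*I*pi/3)) + 1*(1 + 2*exp(-I*pi/3) + exp(2*I*pi/3))*conj(exp(-I*pi/3))]
      = (1/6)[(8) + (1 + exp(-I*pi/3)) + (3 + 5*exp(-2*I*pi/3)) + (0) + (3 + 5*exp(2*I*pi/3)) + (1 + exp(I*pi/3))] = 12/6 = 2
  <chi_rho, chi_2> = (1/6)[1*(8)*conj(1) + 1*(1 + exp(-2*I*pi/3) + 2*exp(I*pi/3))*conj(exp(2*I*pi/3)) + 1*(5 + 3*exp(2*I*pi/3))*conj(exp(-2*I*pi/3)) + 1*(0)*conj(1) + 1*(5 + 3*exp(-2*I*pi/3))*conj(exp(2*I*pi/3)) + 1*(1 + 2*exp(-I*pi/3) + exp(2*I*pi/3))*conj(exp(-2*I*pi/3))]
      = (1/6)[(8) + (2*exp(-I*pi/3) + exp(-2*I*pi/3) + exp(2*I*pi/3)) + (3*exp(-2*I*pi/3) + 5*exp(2*I*pi/3)) + (0) + (5*exp(-2*I*pi/3) + 3*exp(2*I*pi/3)) + (exp(-2*I*pi/3) + exp(2*I*pi/3) + 2*exp(I*pi/3))] = 0/6 = 0
  <chi_rho, chi_3> = (1/6)[1*(8)*conj(1) + 1*(1 + exp(-2*I*pi/3) + 2*exp(I*pi/3))*conj(-1) + 1*(5 + 3*exp(2*I*pi/3))*conj(1) + 1*(0)*conj(-1) + 1*(5 + 3*exp(-2*I*pi/3))*conj(1) + 1*(1 + 2*exp(-I*pi/3) + exp(2*I*pi/3))*conj(-1)]
      = (1/6)[(8) + (-1 - 2*exp(I*pi/3) - exp(-2*I*pi/3)) + (5 + 3*exp(2*I*pi/3)) + (0) + (5 + 3*exp(-2*I*pi/3)) + (-1 - exp(2*I*pi/3) - 2*exp(-I*pi/3))] = 12/6 = 2
  <chi_rho, chi_4> = (1/6)[1*(8)*conj(1) + 1*(1 + exp(-2*I*pi/3) + 2*exp(I*pi/3))*conj(exp(-2*I*pi/3)) + 1*(5 + 3*exp(2*I*pi/3))*conj(exp(2*I*pi/3)) + 1*(0)*conj(1) + 1*(5 + 3*exp(-2*I*pi/3))*conj(exp(-2*I*pi/3)) + 1*(1 + 2*exp(-I*pi/3) + exp(2*I*pi/3))*conj(exp(2*I*pi/3))]
      = (1/6)[(8) + (-1 + exp(2*I*pi/3)) + (3 + 5*exp(-2*I*pi/3)) + (0) + (3 + 5*exp(2*I*pi/3)) + (-1 + exp(-2*I*pi/3))] = 6/6 = 1
  <chi_rho, chi_5> = (1/6)[1*(8)*conj(1) + 1*(1 + exp(-2*I*pi/3) + 2*exp(I*pi/3))*conj(exp(-I*pi/3)) + 1*(5 + 3*exp(2*I*pi/3))*conj(exp(-2*I*pi/3)) + 1*(0)*conj(-1) + 1*(5 + 3*exp(-2*I*pi/3))*conj(exp(2*I*pi/3)) + 1*(1 + 2*exp(-I*pi/3) + exp(2*I*pi/3))*conj(exp(I*pi/3))]
      = (1/6)[(8) + (exp(-I*pi/3) + exp(I*pi/3) + 2*exp(2*I*pi/3)) + (3*exp(-2*I*pi/3) + 5*exp(2*I*pi/3)) + (0) + (5*exp(-2*I*pi/3) + 3*exp(2*I*pi/3)) + (2*exp(-2*I*pi/3) + exp(-I*pi/3) + exp(I*pi/3))] = 0/6 = 0
(Exp terms are combined using exp(i*s)*conj(exp(i*t)) = exp(i*(s-t)), and sums of them are collapsed using the identity that for every m > 1 the m distinct m-th roots of unity sum to 0, e.g. 1 + exp(2*I*pi/3) + exp(-2*I*pi/3) = 0.)
Dimension check: dim(rho) = sum (mult * dim) = 3*1 + 2*1 + 0*1 + 2*1 + 1*1 + 0*1 = 8 = chi_rho(e) = 8.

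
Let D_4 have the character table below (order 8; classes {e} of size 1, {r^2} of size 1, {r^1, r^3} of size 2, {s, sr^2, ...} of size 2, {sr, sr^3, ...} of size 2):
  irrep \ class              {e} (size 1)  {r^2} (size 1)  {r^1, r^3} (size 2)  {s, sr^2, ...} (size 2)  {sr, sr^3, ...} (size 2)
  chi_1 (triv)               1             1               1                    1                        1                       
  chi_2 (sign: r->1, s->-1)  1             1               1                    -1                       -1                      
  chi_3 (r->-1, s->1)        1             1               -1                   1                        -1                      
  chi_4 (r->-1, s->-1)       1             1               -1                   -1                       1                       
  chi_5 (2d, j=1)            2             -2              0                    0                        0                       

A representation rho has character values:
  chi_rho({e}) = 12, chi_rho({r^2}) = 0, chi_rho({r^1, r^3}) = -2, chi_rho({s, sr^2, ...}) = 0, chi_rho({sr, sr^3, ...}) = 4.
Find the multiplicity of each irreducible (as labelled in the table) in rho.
Multiplicities: chi_1: 2, chi_2: 0, chi_3: 1, chi_4: 3, chi_5: 3.

Solution. Use <chi_rho, chi> = (1/|G|) sum_C |C| * chi_rho(C) * conj(chi(C)) with |G| = 8 for each irreducible chi in the table:
  <chi_rho, chi_1> = (1/8)[1*(12)*conj(1) + 1*(0)*conj(1) + 2*(-2)*conj(1) + 2*(0)*conj(1) + 2*(4)*conj(1)]
      = (1/8)[(12) + (0) + (-4) + (0) + (8)] = 16/8 = 2
  <chi_rho, chi_2> = (1/8)[1*(12)*conj(1) + 1*(0)*conj(1) + 2*(-2)*conj(1) + 2*(0)*conj(-1) + 2*(4)*conj(-1)]
      = (1/8)[(12) + (0) + (-4) + (0) + (-8)] = 0/8 = 0
  <chi_rho, chi_3> = (1/8)[1*(12)*conj(1) + 1*(0)*conj(1) + 2*(-2)*conj(-1) + 2*(0)*conj(1) + 2*(4)*conj(-1)]
      = (1/8)[(12) + (0) + (4) + (0) + (-8)] = 8/8 = 1
  <chi_rho, chi_4> = (1/8)[1*(12)*conj(1) + 1*(0)*conj(1) + 2*(-2)*conj(-1) + 2*(0)*conj(-1) + 2*(4)*conj(1)]
      = (1/8)[(12) + (0) + (4) + (0) + (8)] = 24/8 = 3
  <chi_rho, chi_5> = (1/8)[1*(12)*conj(2) + 1*(0)*conj(-2) + 2*(-2)*conj(0) + 2*(0)*conj(0) + 2*(4)*conj(0)]
      = (1/8)[(24) + (0) + (0) + (0) + (0)] = 24/8 = 3
Dimension check: dim(rho) = sum (mult * dim) = 2*1 + 0*1 + 1*1 + 3*1 + 3*2 = 12 = chi_rho(e) = 12.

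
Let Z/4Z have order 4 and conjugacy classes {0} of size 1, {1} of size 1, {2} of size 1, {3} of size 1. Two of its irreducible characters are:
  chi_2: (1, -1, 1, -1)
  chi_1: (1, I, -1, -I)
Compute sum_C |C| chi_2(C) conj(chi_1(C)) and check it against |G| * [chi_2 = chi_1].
Sum = 0; so <chi_2, chi_1> = 0 (distinct irreducibles are orthogonal).

Argument: Compute term by term over conjugacy classes (|C| * chi_2(C) * conj(chi_1(C))):
  1*(1)*conj(1) + 1*(-1)*conj(I) + 1*(1)*conj(-1) + 1*(-1)*conj(-I)
  = (1) + (I) + (-1) + (-I)
  = 0.
(Exp terms are combined using exp(i*s)*conj(exp(i*t)) = exp(i*(s-t)), and sums of them are collapsed using the identity that for every m > 1 the m distinct m-th roots of unity sum to 0, e.g. 1 + exp(2*I*pi/3) + exp(-2*I*pi/3) = 0.)
Dividing by |G| = 4 gives 0/4 = 0, matching the row-orthogonality relation <chi_2, chi_1> = [chi_2 = chi_1].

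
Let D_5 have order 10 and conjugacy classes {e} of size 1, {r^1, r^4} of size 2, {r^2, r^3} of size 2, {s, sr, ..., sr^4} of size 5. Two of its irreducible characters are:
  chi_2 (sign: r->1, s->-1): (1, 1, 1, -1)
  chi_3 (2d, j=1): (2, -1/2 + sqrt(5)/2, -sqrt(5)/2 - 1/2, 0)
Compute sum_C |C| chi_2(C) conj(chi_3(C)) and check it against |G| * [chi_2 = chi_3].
Sum = 0; so <chi_2, chi_3> = 0 (distinct irreducibles are orthogonal).

Working: Compute term by term over conjugacy classes (|C| * chi_2(C) * conj(chi_3(C))):
  1*(1)*conj(2) + 2*(1)*conj(-1/2 + sqrt(5)/2) + 2*(1)*conj(-sqrt(5)/2 - 1/2) + 5*(-1)*conj(0)
  = (2) + (-1 + sqrt(5)) + (-sqrt(5) - 1) + (0)
  = 0.
Dividing by |G| = 10 gives 0/10 = 0, matching the row-orthogonality relation <chi_2, chi_3> = [chi_2 = chi_3].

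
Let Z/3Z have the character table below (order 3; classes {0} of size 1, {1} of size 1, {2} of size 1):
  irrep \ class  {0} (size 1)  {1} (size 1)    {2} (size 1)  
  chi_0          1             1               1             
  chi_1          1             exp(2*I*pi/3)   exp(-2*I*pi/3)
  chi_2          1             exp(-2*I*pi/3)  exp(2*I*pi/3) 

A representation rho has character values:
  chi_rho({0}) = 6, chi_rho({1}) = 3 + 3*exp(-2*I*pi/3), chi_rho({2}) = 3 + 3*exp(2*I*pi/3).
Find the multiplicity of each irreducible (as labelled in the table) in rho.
Multiplicities: chi_0: 3, chi_1: 0, chi_2: 3.

Justification: Use <chi_rho, chi> = (1/|G|) sum_C |C| * chi_rho(C) * conj(chi(C)) with |G| = 3 for each irreducible chi in the table:
  <chi_rho, chi_0> = (1/3)[1*(6)*conj(1) + 1*(3 + 3*exp(-2*I*pi/3))*conj(1) + 1*(3 + 3*exp(2*I*pi/3))*conj(1)]
      = (1/3)[(6) + (3 + 3*exp(-2*I*pi/3)) + (3 + 3*exp(2*I*pi/3))] = 9/3 = 3
  <chi_rho, chi_1> = (1/3)[1*(6)*conj(1) + 1*(3 + 3*exp(-2*I*pi/3))*conj(exp(2*I*pi/3)) + 1*(3 + 3*exp(2*I*pi/3))*conj(exp(-2*I*pi/3))]
      = (1/3)[(6) + (-3) + (-3)] = 0/3 = 0
  <chi_rho, chi_2> = (1/3)[1*(6)*conj(1) + 1*(3 + 3*exp(-2*I*pi/3))*conj(exp(-2*I*pi/3)) + 1*(3 + 3*exp(2*I*pi/3))*conj(exp(2*I*pi/3))]
      = (1/3)[(6) + (3 + 3*exp(2*I*pi/3)) + (3 + 3*exp(-2*I*pi/3))] = 9/3 = 3
(Exp terms are combined using exp(i*s)*conj(exp(i*t)) = exp(i*(s-t)), and sums of them are collapsed using the identity that for every m > 1 the m distinct m-th roots of unity sum to 0, e.g. 1 + exp(2*I*pi/3) + exp(-2*I*pi/3) = 0.)
Dimension check: dim(rho) = sum (mult * dim) = 3*1 + 0*1 + 3*1 = 6 = chi_rho(e) = 6.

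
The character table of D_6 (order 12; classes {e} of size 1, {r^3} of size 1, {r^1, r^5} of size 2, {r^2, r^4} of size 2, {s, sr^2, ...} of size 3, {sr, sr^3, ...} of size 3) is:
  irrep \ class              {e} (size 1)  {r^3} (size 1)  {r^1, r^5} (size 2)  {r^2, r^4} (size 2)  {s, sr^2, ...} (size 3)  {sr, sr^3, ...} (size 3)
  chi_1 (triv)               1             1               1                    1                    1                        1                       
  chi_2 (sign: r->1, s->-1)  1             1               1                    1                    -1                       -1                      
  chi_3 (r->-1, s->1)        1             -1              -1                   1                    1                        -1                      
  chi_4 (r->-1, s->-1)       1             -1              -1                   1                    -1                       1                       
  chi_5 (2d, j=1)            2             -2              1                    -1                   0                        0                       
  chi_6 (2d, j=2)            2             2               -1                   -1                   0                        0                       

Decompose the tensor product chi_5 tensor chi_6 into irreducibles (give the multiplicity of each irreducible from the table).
chi_5 tensor chi_6 = chi_3 + chi_4 + chi_5 (all other irreducibles have multiplicity 0).

Derivation: The character of a tensor product is the pointwise product (chi_5 * chi_6)(C) = chi_5(C) * chi_6(C):
  {e}: (2)*(2), {r^3}: (-2)*(2), {r^1, r^5}: (1)*(-1), {r^2, r^4}: (-1)*(-1), {s, sr^2, ...}: (0)*(0), {sr, sr^3, ...}: (0)*(0)
so (chi_5 * chi_6) takes values
  {e} -> 4, {r^3} -> -4, {r^1, r^5} -> -1, {r^2, r^4} -> 1, {s, sr^2, ...} -> 0, {sr, sr^3, ...} -> 0.
Now take the inner product of this character with each irreducible chi from the table, <chi_5*chi_6, chi> = (1/12) sum_C |C| (chi_5*chi_6)(C) conj(chi(C)):
  <chi_5*chi_6, chi_1> = (1/12)[1*(4)*conj(1) + 1*(-4)*conj(1) + 2*(-1)*conj(1) + 2*(1)*conj(1) + 3*(0)*conj(1) + 3*(0)*conj(1)]
      = (1/12)[(4) + (-4) + (-2) + (2) + (0) + (0)] = 0/12 = 0
  <chi_5*chi_6, chi_2> = (1/12)[1*(4)*conj(1) + 1*(-4)*conj(1) + 2*(-1)*conj(1) + 2*(1)*conj(1) + 3*(0)*conj(-1) + 3*(0)*conj(-1)]
      = (1/12)[(4) + (-4) + (-2) + (2) + (0) + (0)] = 0/12 = 0
  <chi_5*chi_6, chi_3> = (1/12)[1*(4)*conj(1) + 1*(-4)*conj(-1) + 2*(-1)*conj(-1) + 2*(1)*conj(1) + 3*(0)*conj(1) + 3*(0)*conj(-1)]
      = (1/12)[(4) + (4) + (2) + (2) + (0) + (0)] = 12/12 = 1
  <chi_5*chi_6, chi_4> = (1/12)[1*(4)*conj(1) + 1*(-4)*conj(-1) + 2*(-1)*conj(-1) + 2*(1)*conj(1) + 3*(0)*conj(-1) + 3*(0)*conj(1)]
      = (1/12)[(4) + (4) + (2) + (2) + (0) + (0)] = 12/12 = 1
  <chi_5*chi_6, chi_5> = (1/12)[1*(4)*conj(2) + 1*(-4)*conj(-2) + 2*(-1)*conj(1) + 2*(1)*conj(-1) + 3*(0)*conj(0) + 3*(0)*conj(0)]
      = (1/12)[(8) + (8) + (-2) + (-2) + (0) + (0)] = 12/12 = 1
  <chi_5*chi_6, chi_6> = (1/12)[1*(4)*conj(2) + 1*(-4)*conj(2) + 2*(-1)*conj(-1) + 2*(1)*conj(-1) + 3*(0)*conj(0) + 3*(0)*conj(0)]
      = (1/12)[(8) + (-8) + (2) + (-2) + (0) + (0)] = 0/12 = 0
Hence the multiplicities are chi_3: 1, chi_4: 1, chi_5: 1. Dimension check: dim(chi_5)*dim(chi_6) = 2*2 = 4 and sum (mult * dim) = 1*1 + 1*1 + 1*2 = 4.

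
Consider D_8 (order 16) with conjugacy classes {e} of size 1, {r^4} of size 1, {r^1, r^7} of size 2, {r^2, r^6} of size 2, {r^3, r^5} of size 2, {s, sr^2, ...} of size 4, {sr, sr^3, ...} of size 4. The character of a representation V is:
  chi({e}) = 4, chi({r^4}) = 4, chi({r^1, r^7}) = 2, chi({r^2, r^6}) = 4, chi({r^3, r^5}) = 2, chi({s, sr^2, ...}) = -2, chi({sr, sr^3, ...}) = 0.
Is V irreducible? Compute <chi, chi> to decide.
Not irreducible (reducible): <chi, chi> = 6 > 1.

Derivation: <chi, chi> = (1/|G|) sum_C |C| * |chi(C)|^2 = (1/16)[1*|4|^2 + 1*|4|^2 + 2*|2|^2 + 2*|4|^2 + 2*|2|^2 + 4*|-2|^2 + 4*|0|^2]
  = (1/16)[(16) + (16) + (8) + (32) + (8) + (16) + (0)] = 96/16 = 6.
A character is irreducible iff <chi, chi> = 1, so this representation is reducible.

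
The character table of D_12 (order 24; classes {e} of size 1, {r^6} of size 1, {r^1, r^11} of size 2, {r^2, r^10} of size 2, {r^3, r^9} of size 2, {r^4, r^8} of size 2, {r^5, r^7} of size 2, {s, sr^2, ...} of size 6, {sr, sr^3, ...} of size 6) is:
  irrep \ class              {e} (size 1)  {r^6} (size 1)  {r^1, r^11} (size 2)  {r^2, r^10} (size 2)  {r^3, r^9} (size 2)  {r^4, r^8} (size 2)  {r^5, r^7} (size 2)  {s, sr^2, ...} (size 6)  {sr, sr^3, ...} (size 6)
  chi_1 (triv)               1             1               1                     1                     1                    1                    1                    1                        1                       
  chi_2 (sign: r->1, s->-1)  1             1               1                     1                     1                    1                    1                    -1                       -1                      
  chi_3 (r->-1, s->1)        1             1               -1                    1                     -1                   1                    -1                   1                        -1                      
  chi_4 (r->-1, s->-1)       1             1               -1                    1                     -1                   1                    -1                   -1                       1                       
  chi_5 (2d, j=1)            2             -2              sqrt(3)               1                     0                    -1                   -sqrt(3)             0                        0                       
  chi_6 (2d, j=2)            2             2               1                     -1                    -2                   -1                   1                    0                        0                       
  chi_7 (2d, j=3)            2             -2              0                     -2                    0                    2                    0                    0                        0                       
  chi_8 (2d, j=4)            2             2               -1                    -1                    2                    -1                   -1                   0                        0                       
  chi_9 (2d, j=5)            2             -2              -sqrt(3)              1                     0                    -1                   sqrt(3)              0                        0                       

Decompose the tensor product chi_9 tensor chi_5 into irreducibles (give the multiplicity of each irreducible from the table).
chi_9 tensor chi_5 = chi_3 + chi_4 + chi_8 (all other irreducibles have multiplicity 0).

Solution. The character of a tensor product is the pointwise product (chi_9 * chi_5)(C) = chi_9(C) * chi_5(C):
  {e}: (2)*(2), {r^6}: (-2)*(-2), {r^1, r^11}: (-sqrt(3))*(sqrt(3)), {r^2, r^10}: (1)*(1), {r^3, r^9}: (0)*(0), {r^4, r^8}: (-1)*(-1), {r^5, r^7}: (sqrt(3))*(-sqrt(3)), {s, sr^2, ...}: (0)*(0), {sr, sr^3, ...}: (0)*(0)
so (chi_9 * chi_5) takes values
  {e} -> 4, {r^6} -> 4, {r^1, r^11} -> -3, {r^2, r^10} -> 1, {r^3, r^9} -> 0, {r^4, r^8} -> 1, {r^5, r^7} -> -3, {s, sr^2, ...} -> 0, {sr, sr^3, ...} -> 0.
Now take the inner product of this character with each irreducible chi from the table, <chi_9*chi_5, chi> = (1/24) sum_C |C| (chi_9*chi_5)(C) conj(chi(C)):
  <chi_9*chi_5, chi_1> = (1/24)[1*(4)*conj(1) + 1*(4)*conj(1) + 2*(-3)*conj(1) + 2*(1)*conj(1) + 2*(0)*conj(1) + 2*(1)*conj(1) + 2*(-3)*conj(1) + 6*(0)*conj(1) + 6*(0)*conj(1)]
      = (1/24)[(4) + (4) + (-6) + (2) + (0) + (2) + (-6) + (0) + (0)] = 0/24 = 0
  <chi_9*chi_5, chi_2> = (1/24)[1*(4)*conj(1) + 1*(4)*conj(1) + 2*(-3)*conj(1) + 2*(1)*conj(1) + 2*(0)*conj(1) + 2*(1)*conj(1) + 2*(-3)*conj(1) + 6*(0)*conj(-1) + 6*(0)*conj(-1)]
      = (1/24)[(4) + (4) + (-6) + (2) + (0) + (2) + (-6) + (0) + (0)] = 0/24 = 0
  <chi_9*chi_5, chi_3> = (1/24)[1*(4)*conj(1) + 1*(4)*conj(1) + 2*(-3)*conj(-1) + 2*(1)*conj(1) + 2*(0)*conj(-1) + 2*(1)*conj(1) + 2*(-3)*conj(-1) + 6*(0)*conj(1) + 6*(0)*conj(-1)]
      = (1/24)[(4) + (4) + (6) + (2) + (0) + (2) + (6) + (0) + (0)] = 24/24 = 1
  <chi_9*chi_5, chi_4> = (1/24)[1*(4)*conj(1) + 1*(4)*conj(1) + 2*(-3)*conj(-1) + 2*(1)*conj(1) + 2*(0)*conj(-1) + 2*(1)*conj(1) + 2*(-3)*conj(-1) + 6*(0)*conj(-1) + 6*(0)*conj(1)]
      = (1/24)[(4) + (4) + (6) + (2) + (0) + (2) + (6) + (0) + (0)] = 24/24 = 1
  <chi_9*chi_5, chi_5> = (1/24)[1*(4)*conj(2) + 1*(4)*conj(-2) + 2*(-3)*conj(sqrt(3)) + 2*(1)*conj(1) + 2*(0)*conj(0) + 2*(1)*conj(-1) + 2*(-3)*conj(-sqrt(3)) + 6*(0)*conj(0) + 6*(0)*conj(0)]
      = (1/24)[(8) + (-8) + (-6*sqrt(3)) + (2) + (0) + (-2) + (6*sqrt(3)) + (0) + (0)] = 0/24 = 0
  <chi_9*chi_5, chi_6> = (1/24)[1*(4)*conj(2) + 1*(4)*conj(2) + 2*(-3)*conj(1) + 2*(1)*conj(-1) + 2*(0)*conj(-2) + 2*(1)*conj(-1) + 2*(-3)*conj(1) + 6*(0)*conj(0) + 6*(0)*conj(0)]
      = (1/24)[(8) + (8) + (-6) + (-2) + (0) + (-2) + (-6) + (0) + (0)] = 0/24 = 0
  <chi_9*chi_5, chi_7> = (1/24)[1*(4)*conj(2) + 1*(4)*conj(-2) + 2*(-3)*conj(0) + 2*(1)*conj(-2) + 2*(0)*conj(0) + 2*(1)*conj(2) + 2*(-3)*conj(0) + 6*(0)*conj(0) + 6*(0)*conj(0)]
      = (1/24)[(8) + (-8) + (0) + (-4) + (0) + (4) + (0) + (0) + (0)] = 0/24 = 0
  <chi_9*chi_5, chi_8> = (1/24)[1*(4)*conj(2) + 1*(4)*conj(2) + 2*(-3)*conj(-1) + 2*(1)*conj(-1) + 2*(0)*conj(2) + 2*(1)*conj(-1) + 2*(-3)*conj(-1) + 6*(0)*conj(0) + 6*(0)*conj(0)]
      = (1/24)[(8) + (8) + (6) + (-2) + (0) + (-2) + (6) + (0) + (0)] = 24/24 = 1
  <chi_9*chi_5, chi_9> = (1/24)[1*(4)*conj(2) + 1*(4)*conj(-2) + 2*(-3)*conj(-sqrt(3)) + 2*(1)*conj(1) + 2*(0)*conj(0) + 2*(1)*conj(-1) + 2*(-3)*conj(sqrt(3)) + 6*(0)*conj(0) + 6*(0)*conj(0)]
      = (1/24)[(8) + (-8) + (6*sqrt(3)) + (2) + (0) + (-2) + (-6*sqrt(3)) + (0) + (0)] = 0/24 = 0
Hence the multiplicities are chi_3: 1, chi_4: 1, chi_8: 1. Dimension check: dim(chi_9)*dim(chi_5) = 2*2 = 4 and sum (mult * dim) = 1*1 + 1*1 + 1*2 = 4.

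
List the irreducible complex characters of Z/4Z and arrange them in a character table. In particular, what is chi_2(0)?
Character table of Z/4Z (irreps indexed chi_0,...,chi_3 with chi_k(m) = zeta_4^(k*m), zeta_4 = exp(2*pi*i/4)):
  irrep \ class  {0} (size 1)  {1} (size 1)  {2} (size 1)  {3} (size 1)
  chi_0          1             1             1             1           
  chi_1          1             I             -1            -I          
  chi_2          1             -1            1             -1          
  chi_3          1             -I            -1            I           

Spot check: chi_2(0) = zeta_4^(2*0) = zeta_4^0 = 1.

Solution. Z/4Z is abelian, so all 4 irreducible complex representations are 1-dimensional. They are given by chi_k(m) = zeta_4^(k*m) for k = 0,...,3. Row orthogonality: sum_m chi_k(m) conj(chi_l(m)) = 4 * [k = l].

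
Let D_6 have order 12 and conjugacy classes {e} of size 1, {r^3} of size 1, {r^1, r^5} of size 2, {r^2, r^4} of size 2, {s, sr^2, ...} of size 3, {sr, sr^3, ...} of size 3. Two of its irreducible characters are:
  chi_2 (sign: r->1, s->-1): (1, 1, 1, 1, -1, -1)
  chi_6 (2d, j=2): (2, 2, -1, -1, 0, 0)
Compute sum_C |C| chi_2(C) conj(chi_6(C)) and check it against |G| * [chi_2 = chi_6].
Sum = 0; so <chi_2, chi_6> = 0 (distinct irreducibles are orthogonal).

Derivation: Compute term by term over conjugacy classes (|C| * chi_2(C) * conj(chi_6(C))):
  1*(1)*conj(2) + 1*(1)*conj(2) + 2*(1)*conj(-1) + 2*(1)*conj(-1) + 3*(-1)*conj(0) + 3*(-1)*conj(0)
  = (2) + (2) + (-2) + (-2) + (0) + (0)
  = 0.
Dividing by |G| = 12 gives 0/12 = 0, matching the row-orthogonality relation <chi_2, chi_6> = [chi_2 = chi_6].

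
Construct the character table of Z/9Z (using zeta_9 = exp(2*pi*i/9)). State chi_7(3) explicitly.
Character table of Z/9Z (irreps indexed chi_0,...,chi_8 with chi_k(m) = zeta_9^(k*m), zeta_9 = exp(2*pi*i/9)):
  irrep \ class  {0} (size 1)  {1} (size 1)    {2} (size 1)    {3} (size 1)    {4} (size 1)    {5} (size 1)    {6} (size 1)    {7} (size 1)    {8} (size 1)  
  chi_0          1             1               1               1               1               1               1               1               1             
  chi_1          1             exp(2*I*pi/9)   exp(4*I*pi/9)   exp(2*I*pi/3)   exp(8*I*pi/9)   exp(-8*I*pi/9)  exp(-2*I*pi/3)  exp(-4*I*pi/9)  exp(-2*I*pi/9)
  chi_2          1             exp(4*I*pi/9)   exp(8*I*pi/9)   exp(-2*I*pi/3)  exp(-2*I*pi/9)  exp(2*I*pi/9)   exp(2*I*pi/3)   exp(-8*I*pi/9)  exp(-4*I*pi/9)
  chi_3          1             exp(2*I*pi/3)   exp(-2*I*pi/3)  1               exp(2*I*pi/3)   exp(-2*I*pi/3)  1               exp(2*I*pi/3)   exp(-2*I*pi/3)
  chi_4          1             exp(8*I*pi/9)   exp(-2*I*pi/9)  exp(2*I*pi/3)   exp(-4*I*pi/9)  exp(4*I*pi/9)   exp(-2*I*pi/3)  exp(2*I*pi/9)   exp(-8*I*pi/9)
  chi_5          1             exp(-8*I*pi/9)  exp(2*I*pi/9)   exp(-2*I*pi/3)  exp(4*I*pi/9)   exp(-4*I*pi/9)  exp(2*I*pi/3)   exp(-2*I*pi/9)  exp(8*I*pi/9) 
  chi_6          1             exp(-2*I*pi/3)  exp(2*I*pi/3)   1               exp(-2*I*pi/3)  exp(2*I*pi/3)   1               exp(-2*I*pi/3)  exp(2*I*pi/3) 
  chi_7          1             exp(-4*I*pi/9)  exp(-8*I*pi/9)  exp(2*I*pi/3)   exp(2*I*pi/9)   exp(-2*I*pi/9)  exp(-2*I*pi/3)  exp(8*I*pi/9)   exp(4*I*pi/9) 
  chi_8          1             exp(-2*I*pi/9)  exp(-4*I*pi/9)  exp(-2*I*pi/3)  exp(-8*I*pi/9)  exp(8*I*pi/9)   exp(2*I*pi/3)   exp(4*I*pi/9)   exp(2*I*pi/9) 

Spot check: chi_7(3) = zeta_9^(7*3) = zeta_9^21 = exp(2*I*pi/3).

Proof sketch: Z/9Z is abelian, so all 9 irreducible complex representations are 1-dimensional. They are given by chi_k(m) = zeta_9^(k*m) for k = 0,...,8. Row orthogonality: sum_m chi_k(m) conj(chi_l(m)) = 9 * [k = l].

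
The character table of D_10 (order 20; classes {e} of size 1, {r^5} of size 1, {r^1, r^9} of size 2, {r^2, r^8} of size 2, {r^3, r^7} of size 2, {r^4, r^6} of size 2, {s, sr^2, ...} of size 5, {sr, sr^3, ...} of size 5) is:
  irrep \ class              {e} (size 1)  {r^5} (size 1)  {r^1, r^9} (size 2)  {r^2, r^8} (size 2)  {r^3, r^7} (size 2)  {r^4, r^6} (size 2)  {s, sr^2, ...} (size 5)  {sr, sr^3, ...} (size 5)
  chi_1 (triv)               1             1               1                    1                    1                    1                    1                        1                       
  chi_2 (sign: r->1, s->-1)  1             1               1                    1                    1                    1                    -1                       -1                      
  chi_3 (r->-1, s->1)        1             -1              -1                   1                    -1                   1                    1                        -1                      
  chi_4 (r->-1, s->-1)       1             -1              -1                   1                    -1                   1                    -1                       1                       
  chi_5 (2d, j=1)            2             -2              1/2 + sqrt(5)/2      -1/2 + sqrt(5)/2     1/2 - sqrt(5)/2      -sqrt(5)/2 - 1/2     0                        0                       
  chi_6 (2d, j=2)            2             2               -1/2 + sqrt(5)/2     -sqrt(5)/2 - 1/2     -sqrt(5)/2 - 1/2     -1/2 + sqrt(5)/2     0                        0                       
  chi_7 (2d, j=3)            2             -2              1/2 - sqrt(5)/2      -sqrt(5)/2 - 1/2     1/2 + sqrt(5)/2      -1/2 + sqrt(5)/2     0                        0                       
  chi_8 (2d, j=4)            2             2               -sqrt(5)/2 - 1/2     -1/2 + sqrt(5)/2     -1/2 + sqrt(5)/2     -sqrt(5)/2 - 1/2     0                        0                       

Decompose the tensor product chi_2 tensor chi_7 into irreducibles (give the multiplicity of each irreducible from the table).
chi_2 tensor chi_7 = chi_7 (all other irreducibles have multiplicity 0).

Argument: The character of a tensor product is the pointwise product (chi_2 * chi_7)(C) = chi_2(C) * chi_7(C):
  {e}: (1)*(2), {r^5}: (1)*(-2), {r^1, r^9}: (1)*(1/2 - sqrt(5)/2), {r^2, r^8}: (1)*(-sqrt(5)/2 - 1/2), {r^3, r^7}: (1)*(1/2 + sqrt(5)/2), {r^4, r^6}: (1)*(-1/2 + sqrt(5)/2), {s, sr^2, ...}: (-1)*(0), {sr, sr^3, ...}: (-1)*(0)
so (chi_2 * chi_7) takes values
  {e} -> 2, {r^5} -> -2, {r^1, r^9} -> 1/2 - sqrt(5)/2, {r^2, r^8} -> -sqrt(5)/2 - 1/2, {r^3, r^7} -> 1/2 + sqrt(5)/2, {r^4, r^6} -> -1/2 + sqrt(5)/2, {s, sr^2, ...} -> 0, {sr, sr^3, ...} -> 0.
Now take the inner product of this character with each irreducible chi from the table, <chi_2*chi_7, chi> = (1/20) sum_C |C| (chi_2*chi_7)(C) conj(chi(C)):
  <chi_2*chi_7, chi_1> = (1/20)[1*(2)*conj(1) + 1*(-2)*conj(1) + 2*(1/2 - sqrt(5)/2)*conj(1) + 2*(-sqrt(5)/2 - 1/2)*conj(1) + 2*(1/2 + sqrt(5)/2)*conj(1) + 2*(-1/2 + sqrt(5)/2)*conj(1) + 5*(0)*conj(1) + 5*(0)*conj(1)]
      = (1/20)[(2) + (-2) + (1 - sqrt(5)) + (-sqrt(5) - 1) + (1 + sqrt(5)) + (-1 + sqrt(5)) + (0) + (0)] = 0/20 = 0
  <chi_2*chi_7, chi_2> = (1/20)[1*(2)*conj(1) + 1*(-2)*conj(1) + 2*(1/2 - sqrt(5)/2)*conj(1) + 2*(-sqrt(5)/2 - 1/2)*conj(1) + 2*(1/2 + sqrt(5)/2)*conj(1) + 2*(-1/2 + sqrt(5)/2)*conj(1) + 5*(0)*conj(-1) + 5*(0)*conj(-1)]
      = (1/20)[(2) + (-2) + (1 - sqrt(5)) + (-sqrt(5) - 1) + (1 + sqrt(5)) + (-1 + sqrt(5)) + (0) + (0)] = 0/20 = 0
  <chi_2*chi_7, chi_3> = (1/20)[1*(2)*conj(1) + 1*(-2)*conj(-1) + 2*(1/2 - sqrt(5)/2)*conj(-1) + 2*(-sqrt(5)/2 - 1/2)*conj(1) + 2*(1/2 + sqrt(5)/2)*conj(-1) + 2*(-1/2 + sqrt(5)/2)*conj(1) + 5*(0)*conj(1) + 5*(0)*conj(-1)]
      = (1/20)[(2) + (2) + (-1 + sqrt(5)) + (-sqrt(5) - 1) + (-sqrt(5) - 1) + (-1 + sqrt(5)) + (0) + (0)] = 0/20 = 0
  <chi_2*chi_7, chi_4> = (1/20)[1*(2)*conj(1) + 1*(-2)*conj(-1) + 2*(1/2 - sqrt(5)/2)*conj(-1) + 2*(-sqrt(5)/2 - 1/2)*conj(1) + 2*(1/2 + sqrt(5)/2)*conj(-1) + 2*(-1/2 + sqrt(5)/2)*conj(1) + 5*(0)*conj(-1) + 5*(0)*conj(1)]
      = (1/20)[(2) + (2) + (-1 + sqrt(5)) + (-sqrt(5) - 1) + (-sqrt(5) - 1) + (-1 + sqrt(5)) + (0) + (0)] = 0/20 = 0
  <chi_2*chi_7, chi_5> = (1/20)[1*(2)*conj(2) + 1*(-2)*conj(-2) + 2*(1/2 - sqrt(5)/2)*conj(1/2 + sqrt(5)/2) + 2*(-sqrt(5)/2 - 1/2)*conj(-1/2 + sqrt(5)/2) + 2*(1/2 + sqrt(5)/2)*conj(1/2 - sqrt(5)/2) + 2*(-1/2 + sqrt(5)/2)*conj(-sqrt(5)/2 - 1/2) + 5*(0)*conj(0) + 5*(0)*conj(0)]
      = (1/20)[(4) + (4) + (-2) + (-2) + (-2) + (-2) + (0) + (0)] = 0/20 = 0
  <chi_2*chi_7, chi_6> = (1/20)[1*(2)*conj(2) + 1*(-2)*conj(2) + 2*(1/2 - sqrt(5)/2)*conj(-1/2 + sqrt(5)/2) + 2*(-sqrt(5)/2 - 1/2)*conj(-sqrt(5)/2 - 1/2) + 2*(1/2 + sqrt(5)/2)*conj(-sqrt(5)/2 - 1/2) + 2*(-1/2 + sqrt(5)/2)*conj(-1/2 + sqrt(5)/2) + 5*(0)*conj(0) + 5*(0)*conj(0)]
      = (1/20)[(4) + (-4) + (-3 + sqrt(5)) + (sqrt(5) + 3) + (-3 - sqrt(5)) + (3 - sqrt(5)) + (0) + (0)] = 0/20 = 0
  <chi_2*chi_7, chi_7> = (1/20)[1*(2)*conj(2) + 1*(-2)*conj(-2) + 2*(1/2 - sqrt(5)/2)*conj(1/2 - sqrt(5)/2) + 2*(-sqrt(5)/2 - 1/2)*conj(-sqrt(5)/2 - 1/2) + 2*(1/2 + sqrt(5)/2)*conj(1/2 + sqrt(5)/2) + 2*(-1/2 + sqrt(5)/2)*conj(-1/2 + sqrt(5)/2) + 5*(0)*conj(0) + 5*(0)*conj(0)]
      = (1/20)[(4) + (4) + (3 - sqrt(5)) + (sqrt(5) + 3) + (sqrt(5) + 3) + (3 - sqrt(5)) + (0) + (0)] = 20/20 = 1
  <chi_2*chi_7, chi_8> = (1/20)[1*(2)*conj(2) + 1*(-2)*conj(2) + 2*(1/2 - sqrt(5)/2)*conj(-sqrt(5)/2 - 1/2) + 2*(-sqrt(5)/2 - 1/2)*conj(-1/2 + sqrt(5)/2) + 2*(1/2 + sqrt(5)/2)*conj(-1/2 + sqrt(5)/2) + 2*(-1/2 + sqrt(5)/2)*conj(-sqrt(5)/2 - 1/2) + 5*(0)*conj(0) + 5*(0)*conj(0)]
      = (1/20)[(4) + (-4) + (2) + (-2) + (2) + (-2) + (0) + (0)] = 0/20 = 0
Hence the multiplicities are chi_7: 1. Dimension check: dim(chi_2)*dim(chi_7) = 1*2 = 2 and sum (mult * dim) = 1*2 = 2.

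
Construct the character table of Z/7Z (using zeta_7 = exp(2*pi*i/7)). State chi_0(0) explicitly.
Character table of Z/7Z (irreps indexed chi_0,...,chi_6 with chi_k(m) = zeta_7^(k*m), zeta_7 = exp(2*pi*i/7)):
  irrep \ class  {0} (size 1)  {1} (size 1)    {2} (size 1)    {3} (size 1)    {4} (size 1)    {5} (size 1)    {6} (size 1)  
  chi_0          1             1               1               1               1               1               1             
  chi_1          1             exp(2*I*pi/7)   exp(4*I*pi/7)   exp(6*I*pi/7)   exp(-6*I*pi/7)  exp(-4*I*pi/7)  exp(-2*I*pi/7)
  chi_2          1             exp(4*I*pi/7)   exp(-6*I*pi/7)  exp(-2*I*pi/7)  exp(2*I*pi/7)   exp(6*I*pi/7)   exp(-4*I*pi/7)
  chi_3          1             exp(6*I*pi/7)   exp(-2*I*pi/7)  exp(4*I*pi/7)   exp(-4*I*pi/7)  exp(2*I*pi/7)   exp(-6*I*pi/7)
  chi_4          1             exp(-6*I*pi/7)  exp(2*I*pi/7)   exp(-4*I*pi/7)  exp(4*I*pi/7)   exp(-2*I*pi/7)  exp(6*I*pi/7) 
  chi_5          1             exp(-4*I*pi/7)  exp(6*I*pi/7)   exp(2*I*pi/7)   exp(-2*I*pi/7)  exp(-6*I*pi/7)  exp(4*I*pi/7) 
  chi_6          1             exp(-2*I*pi/7)  exp(-4*I*pi/7)  exp(-6*I*pi/7)  exp(6*I*pi/7)   exp(4*I*pi/7)   exp(2*I*pi/7) 

Spot check: chi_0(0) = zeta_7^(0*0) = zeta_7^0 = 1.

Details: Z/7Z is abelian, so all 7 irreducible complex representations are 1-dimensional. They are given by chi_k(m) = zeta_7^(k*m) for k = 0,...,6. Row orthogonality: sum_m chi_k(m) conj(chi_l(m)) = 7 * [k = l].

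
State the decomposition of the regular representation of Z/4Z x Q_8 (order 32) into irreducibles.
Each irreducible V_i of dimension d_i appears with multiplicity d_i, i.e. rho_reg = (direct sum over all irreducibles V_i) d_i V_i. The irreducible dimensions for Z/4Z x Q_8 are 1, 1, 1, 1, 1, 1, 1, 1, 1, 1, 1, 1, 1, 1, 1, 1, 2, 2, 2, 2: 16 irreducibles of dimension 1, each with multiplicity 1; 4 irreducibles of dimension 2, each with multiplicity 2. Total dimension 16*1*1 + 4*2*2 = 32 = |G|.

Reasoning: General theorem: in the regular representation of a finite group G, each irreducible appears with multiplicity equal to its dimension. Check: dim(rho_reg) = sum d_i^2 = 1 + 1 + 1 + 1 + 1 + 1 + 1 + 1 + 1 + 1 + 1 + 1 + 1 + 1 + 1 + 1 + 4 + 4 + 4 + 4 = 32 = |G|.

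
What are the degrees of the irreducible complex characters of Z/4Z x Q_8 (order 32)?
Dimensions: 1, 1, 1, 1, 1, 1, 1, 1, 1, 1, 1, 1, 1, 1, 1, 1, 2, 2, 2, 2

Argument: There are 20 irreducibles (= number of conjugacy classes). Their dimensions d_i satisfy sum d_i^2 = |G| = 32: 1 + 1 + 1 + 1 + 1 + 1 + 1 + 1 + 1 + 1 + 1 + 1 + 1 + 1 + 1 + 1 + 4 + 4 + 4 + 4 = 32. (For the product with Z/4Z: each of the 4 1-dim characters of Z/4Z tensors with each irrep of Q_8, giving 4 copies of each Q_8-dimension.)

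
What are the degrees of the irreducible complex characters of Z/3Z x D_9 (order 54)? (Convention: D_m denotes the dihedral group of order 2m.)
Dimensions: 1, 1, 1, 1, 1, 1, 2, 2, 2, 2, 2, 2, 2, 2, 2, 2, 2, 2

Argument: There are 18 irreducibles (= number of conjugacy classes). Their dimensions d_i satisfy sum d_i^2 = |G| = 54: 1 + 1 + 1 + 1 + 1 + 1 + 4 + 4 + 4 + 4 + 4 + 4 + 4 + 4 + 4 + 4 + 4 + 4 = 54. (For the product with Z/3Z: each of the 3 1-dim characters of Z/3Z tensors with each irrep of D_9, giving 3 copies of each D_9-dimension.)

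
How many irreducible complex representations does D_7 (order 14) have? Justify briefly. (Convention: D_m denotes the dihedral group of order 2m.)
5

The number of irreducible complex representations of a finite group equals its number of conjugacy classes. D_7 has 5 conjugacy classes ((n+3)/2 for n odd), so D_7 (order 14) has exactly 5 irreducible complex representations.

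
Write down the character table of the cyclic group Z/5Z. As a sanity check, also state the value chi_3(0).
Character table of Z/5Z (irreps indexed chi_0,...,chi_4 with chi_k(m) = zeta_5^(k*m), zeta_5 = exp(2*pi*i/5)):
  irrep \ class  {0} (size 1)  {1} (size 1)    {2} (size 1)    {3} (size 1)    {4} (size 1)  
  chi_0          1             1               1               1               1             
  chi_1          1             exp(2*I*pi/5)   exp(4*I*pi/5)   exp(-4*I*pi/5)  exp(-2*I*pi/5)
  chi_2          1             exp(4*I*pi/5)   exp(-2*I*pi/5)  exp(2*I*pi/5)   exp(-4*I*pi/5)
  chi_3          1             exp(-4*I*pi/5)  exp(2*I*pi/5)   exp(-2*I*pi/5)  exp(4*I*pi/5) 
  chi_4          1             exp(-2*I*pi/5)  exp(-4*I*pi/5)  exp(4*I*pi/5)   exp(2*I*pi/5) 

Spot check: chi_3(0) = zeta_5^(3*0) = zeta_5^0 = 1.

Why: Z/5Z is abelian, so all 5 irreducible complex representations are 1-dimensional. They are given by chi_k(m) = zeta_5^(k*m) for k = 0,...,4. Row orthogonality: sum_m chi_k(m) conj(chi_l(m)) = 5 * [k = l].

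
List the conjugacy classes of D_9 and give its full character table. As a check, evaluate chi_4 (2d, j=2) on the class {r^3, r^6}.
Conjugacy classes: {e} of size 1, {r^1, r^8} of size 2, {r^2, r^7} of size 2, {r^3, r^6} of size 2, {r^4, r^5} of size 2, {s, sr, ..., sr^8} of size 9.
Character table:
  irrep \ class              {e} (size 1)  {r^1, r^8} (size 2)  {r^2, r^7} (size 2)  {r^3, r^6} (size 2)  {r^4, r^5} (size 2)  {s, sr, ..., sr^8} (size 9)
  chi_1 (triv)               1             1                    1                    1                    1                    1                          
  chi_2 (sign: r->1, s->-1)  1             1                    1                    1                    1                    -1                         
  chi_3 (2d, j=1)            2             2*cos(2*pi/9)        2*cos(4*pi/9)        -1                   -2*cos(pi/9)         0                          
  chi_4 (2d, j=2)            2             2*cos(4*pi/9)        -2*cos(pi/9)         -1                   2*cos(2*pi/9)        0                          
  chi_5 (2d, j=3)            2             -1                   -1                   2                    -1                   0                          
  chi_6 (2d, j=4)            2             -2*cos(pi/9)         2*cos(2*pi/9)        -1                   2*cos(4*pi/9)        0                          

Spot check: chi_4 (2d, j=2) on {r^3, r^6} = -1.

Argument: D_9 has order 2*9 = 18 with 6 conjugacy classes, hence 6 irreducibles. Sum of squared dims 1 + 1 + 4 + 4 + 4 + 4 = 18 = |G|. Linear characters come from the abelianisation; the 2-dimensional irreps have character r^k -> 2*cos(2*pi*j*k/9), reflections -> 0.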